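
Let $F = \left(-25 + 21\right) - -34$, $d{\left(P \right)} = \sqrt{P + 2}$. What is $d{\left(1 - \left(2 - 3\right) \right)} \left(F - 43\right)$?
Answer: $-26$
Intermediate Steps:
$d{\left(P \right)} = \sqrt{2 + P}$
$F = 30$ ($F = -4 + 34 = 30$)
$d{\left(1 - \left(2 - 3\right) \right)} \left(F - 43\right) = \sqrt{2 + \left(1 - \left(2 - 3\right)\right)} \left(30 - 43\right) = \sqrt{2 + \left(1 - \left(2 - 3\right)\right)} \left(-13\right) = \sqrt{2 + \left(1 - -1\right)} \left(-13\right) = \sqrt{2 + \left(1 + 1\right)} \left(-13\right) = \sqrt{2 + 2} \left(-13\right) = \sqrt{4} \left(-13\right) = 2 \left(-13\right) = -26$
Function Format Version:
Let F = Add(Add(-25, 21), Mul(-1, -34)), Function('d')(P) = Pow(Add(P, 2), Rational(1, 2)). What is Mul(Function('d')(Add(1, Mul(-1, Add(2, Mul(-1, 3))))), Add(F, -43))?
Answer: -26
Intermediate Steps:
Function('d')(P) = Pow(Add(2, P), Rational(1, 2))
F = 30 (F = Add(-4, 34) = 30)
Mul(Function('d')(Add(1, Mul(-1, Add(2, Mul(-1, 3))))), Add(F, -43)) = Mul(Pow(Add(2, Add(1, Mul(-1, Add(2, Mul(-1, 3))))), Rational(1, 2)), Add(30, -43)) = Mul(Pow(Add(2, Add(1, Mul(-1, Add(2, -3)))), Rational(1, 2)), -13) = Mul(Pow(Add(2, Add(1, Mul(-1, -1))), Rational(1, 2)), -13) = Mul(Pow(Add(2, Add(1, 1)), Rational(1, 2)), -13) = Mul(Pow(Add(2, 2), Rational(1, 2)), -13) = Mul(Pow(4, Rational(1, 2)), -13) = Mul(2, -13) = -26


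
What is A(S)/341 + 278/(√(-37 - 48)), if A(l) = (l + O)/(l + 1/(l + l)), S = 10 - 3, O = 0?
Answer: 98/33759 - 278*I*√85/85 ≈ 0.0029029 - 30.153*I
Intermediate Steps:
S = 7
A(l) = l/(l + 1/(2*l)) (A(l) = (l + 0)/(l + 1/(l + l)) = l/(l + 1/(2*l)))
A(S)/341 + 278/(√(-37 - 48)) = (2*7²/(1 + 2*7²))/341 + 278/(√(-37 - 48)) = (2*49/(1 + 2*49))*(1/341) + 278/(√(-85)) = (2*49/(1 + 98))*(1/341) + 278/((I*√85)) = (2*49/99)*(1/341) + 278*(-I*√85/85) = (2*49*(1/99))*(1/341) - 278*I*√85/85 = (98/99)*(1/341) - 278*I*√85/85 = 98/33759 - 278*I*√85/85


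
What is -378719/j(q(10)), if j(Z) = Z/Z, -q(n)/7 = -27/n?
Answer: -378719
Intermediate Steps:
q(n) = 189/n (q(n) = -(-189)/n = 189/n)
j(Z) = 1
-378719/j(q(10)) = -378719/1 = -378719*1 = -378719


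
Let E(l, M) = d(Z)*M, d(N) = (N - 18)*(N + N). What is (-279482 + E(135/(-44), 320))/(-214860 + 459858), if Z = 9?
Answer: -165661/122499 ≈ -1.3523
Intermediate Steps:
d(N) = 2*N*(-18 + N) (d(N) = (-18 + N)*(2*N) = 2*N*(-18 + N))
E(l, M) = -162*M (E(l, M) = (2*9*(-18 + 9))*M = (2*9*(-9))*M = -162*M)
(-279482 + E(135/(-44), 320))/(-214860 + 459858) = (-279482 - 162*320)/(-214860 + 459858) = (-279482 - 51840)/244998 = -331322*1/244998 = -165661/122499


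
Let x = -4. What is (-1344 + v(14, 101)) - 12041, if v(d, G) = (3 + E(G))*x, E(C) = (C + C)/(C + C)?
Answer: -13401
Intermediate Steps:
E(C) = 1 (E(C) = (2*C)/((2*C)) = (2*C)*(1/(2*C)) = 1)
v(d, G) = -16 (v(d, G) = (3 + 1)*(-4) = 4*(-4) = -16)
(-1344 + v(14, 101)) - 12041 = (-1344 - 16) - 12041 = -1360 - 12041 = -13401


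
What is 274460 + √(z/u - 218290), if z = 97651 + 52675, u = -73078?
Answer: 274460 + 3*I*√32382378058883/36539 ≈ 2.7446e+5 + 467.22*I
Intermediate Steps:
z = 150326
274460 + √(z/u - 218290) = 274460 + √(150326/(-73078) - 218290) = 274460 + √(150326*(-1/73078) - 218290) = 274460 + √(-75163/36539 - 218290) = 274460 + √(-7976173473/36539) = 274460 + 3*I*√32382378058883/36539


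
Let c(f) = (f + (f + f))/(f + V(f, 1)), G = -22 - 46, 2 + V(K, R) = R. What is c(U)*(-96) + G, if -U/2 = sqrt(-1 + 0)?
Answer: -1492/5 - 576*I/5 ≈ -298.4 - 115.2*I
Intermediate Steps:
V(K, R) = -2 + R
G = -68
U = -2*I (U = -2*sqrt(-1 + 0) = -2*I ≈ -2.0*I)
c(f) = 3*f/(-1 + f) (c(f) = (f + (f + f))/(f + (-2 + 1)) = (f + 2*f)/(f - 1) = (3*f)/(-1 + f) = 3*f/(-1 + f))
c(U)*(-96) + G = (3*(-2*I)/(-1 - 2*I))*(-96) - 68 = (3*(-2*I)*((-1 + 2*I)/5))*(-96) - 68 = -6*I*(-1 + 2*I)/5*(-96) - 68 = 576*I*(-1 + 2*I)/5 - 68 = -68 + 576*I*(-1 + 2*I)/5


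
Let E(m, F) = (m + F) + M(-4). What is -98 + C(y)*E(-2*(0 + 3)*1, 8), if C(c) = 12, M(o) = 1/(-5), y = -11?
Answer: -382/5 ≈ -76.400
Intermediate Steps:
M(o) = -1/5
E(m, F) = -1/5 + F + m (E(m, F) = (m + F) - 1/5 = (F + m) - 1/5 = -1/5 + F + m)
-98 + C(y)*E(-2*(0 + 3)*1, 8) = -98 + 12*(-1/5 + 8 - 2*(0 + 3)*1) = -98 + 12*(-1/5 + 8 - 2*3*1) = -98 + 12*(-1/5 + 8 - 6*1) = -98 + 12*(-1/5 + 8 - 6) = -98 + 12*(9/5) = -98 + 108/5 = -382/5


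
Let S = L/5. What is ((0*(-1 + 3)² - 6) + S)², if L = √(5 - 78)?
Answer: (-30 + I*√73)²/25 ≈ 33.08 - 20.506*I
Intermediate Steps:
L = I*√73 (L = √(-73) = I*√73 ≈ 8.544*I)
S = I*√73/5 (S = (I*√73)/5 = (I*√73)*(⅕) = I*√73/5 ≈ 1.7088*I)
((0*(-1 + 3)² - 6) + S)² = ((0*(-1 + 3)² - 6) + I*√73/5)² = ((0*2² - 6) + I*√73/5)² = ((0*4 - 6) + I*√73/5)² = ((0 - 6) + I*√73/5)² = (-6 + I*√73/5)²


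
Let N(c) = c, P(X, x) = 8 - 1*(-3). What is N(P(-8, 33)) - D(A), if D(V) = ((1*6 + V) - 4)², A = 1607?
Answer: -2588870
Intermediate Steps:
P(X, x) = 11 (P(X, x) = 8 + 3 = 11)
D(V) = (2 + V)² (D(V) = ((6 + V) - 4)² = (2 + V)²)
N(P(-8, 33)) - D(A) = 11 - (2 + 1607)² = 11 - 1*1609² = 11 - 1*2588881 = 11 - 2588881 = -2588870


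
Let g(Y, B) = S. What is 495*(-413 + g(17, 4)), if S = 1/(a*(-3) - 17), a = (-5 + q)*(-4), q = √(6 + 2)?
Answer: -976624110/4777 - 11880*√2/4777 ≈ -2.0445e+5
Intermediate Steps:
q = 2*√2 (q = √8 = 2*√2 ≈ 2.8284)
a = 20 - 8*√2 (a = (-5 + 2*√2)*(-4) = 20 - 8*√2 ≈ 8.6863)
S = 1/(-77 + 24*√2) (S = 1/((20 - 8*√2)*(-3) - 17) = 1/((-60 + 24*√2) - 17) = 1/(-77 + 24*√2) ≈ -0.023224)
g(Y, B) = -77/4777 - 24*√2/4777
495*(-413 + g(17, 4)) = 495*(-413 + (-77/4777 - 24*√2/4777)) = 495*(-1972978/4777 - 24*√2/4777) = -976624110/4777 - 11880*√2/4777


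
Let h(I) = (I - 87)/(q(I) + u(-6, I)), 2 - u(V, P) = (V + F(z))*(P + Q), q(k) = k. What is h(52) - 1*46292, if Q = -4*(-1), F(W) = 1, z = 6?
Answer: -15461563/334 ≈ -46292.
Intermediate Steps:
Q = 4
u(V, P) = 2 - (1 + V)*(4 + P) (u(V, P) = 2 - (V + 1)*(P + 4) = 2 - (1 + V)*(4 + P))
h(I) = (-87 + I)/(22 + 6*I) (h(I) = (I - 87)/(I + (-2 - I - 4*(-6) - 1*I*(-6))) = (-87 + I)/(I + (-2 - I + 24 + 6*I)) = (-87 + I)/(I + (22 + 5*I)) = (-87 + I)/(22 + 6*I))
h(52) - 1*46292 = (-87 + 52)/(2*(11 + 3*52)) - 1*46292 = (½)*(-35)/(11 + 156) - 46292 = (½)*(-35)/167 - 46292 = (½)*(1/167)*(-35) - 46292 = -35/334 - 46292 = -15461563/334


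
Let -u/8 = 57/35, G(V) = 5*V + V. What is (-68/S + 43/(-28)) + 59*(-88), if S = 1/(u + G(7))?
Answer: -1002903/140 ≈ -7163.6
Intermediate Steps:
G(V) = 6*V
u = -456/35 ≈ -13.029
S = 35/1014 (S = 1/(-456/35 + 6*7) = 1/(-456/35 + 42) = 1/(1014/35) = 35/1014 ≈ 0.034517)
(-68/S + 43/(-28)) + 59*(-88) = (-68/35/1014 + 43/(-28)) + 59*(-88) = (-68*1014/35 + 43*(-1/28)) - 5192 = (-68952/35 - 43/28) - 5192 = -276023/140 - 5192 = -1002903/140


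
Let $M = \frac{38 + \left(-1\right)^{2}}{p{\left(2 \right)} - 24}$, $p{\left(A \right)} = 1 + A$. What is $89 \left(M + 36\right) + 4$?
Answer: $\frac{21299}{7} \approx 3042.7$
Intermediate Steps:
$M = - \frac{13}{7}$ ($M = \frac{38 + \left(-1\right)^{2}}{\left(1 + 2\right) - 24} = \frac{38 + 1}{3 - 24} = \frac{39}{-21} = 39 \left(- \frac{1}{21}\right) = - \frac{13}{7} \approx -1.8571$)
$89 \left(M + 36\right) + 4 = 89 \left(- \frac{13}{7} + 36\right) + 4 = 89 \cdot \frac{239}{7} + 4 = \frac{21271}{7} + 4 = \frac{21299}{7}$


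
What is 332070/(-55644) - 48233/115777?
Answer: -6854990907/1073715898 ≈ -6.3844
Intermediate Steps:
332070/(-55644) - 48233/115777 = 332070*(-1/55644) - 48233*1/115777 = -55345/9274 - 48233/115777 = -6854990907/1073715898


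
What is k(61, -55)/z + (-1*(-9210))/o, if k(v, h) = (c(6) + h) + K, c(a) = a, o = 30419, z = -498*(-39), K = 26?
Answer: 178176983/590797818 ≈ 0.30159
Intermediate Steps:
z = 19422
k(v, h) = 32 + h (k(v, h) = (6 + h) + 26 = 32 + h)
k(61, -55)/z + (-1*(-9210))/o = (32 - 55)/19422 - 1*(-9210)/30419 = -23*1/19422 + 9210*(1/30419) = -23/19422 + 9210/30419 = 178176983/590797818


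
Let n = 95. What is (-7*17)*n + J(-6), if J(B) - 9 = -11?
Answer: -11307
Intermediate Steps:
J(B) = -2 (J(B) = 9 - 11 = -2)
(-7*17)*n + J(-6) = -7*17*95 - 2 = -119*95 - 2 = -11305 - 2 = -11307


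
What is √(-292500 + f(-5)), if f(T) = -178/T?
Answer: I*√7311610/5 ≈ 540.8*I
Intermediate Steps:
√(-292500 + f(-5)) = √(-292500 - 178/(-5)) = √(-292500 - 178*(-⅕)) = √(-292500 + 178/5) = √(-1462322/5) = I*√7311610/5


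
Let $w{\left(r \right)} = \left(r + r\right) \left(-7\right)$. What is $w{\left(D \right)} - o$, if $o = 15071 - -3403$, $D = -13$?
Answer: $-18292$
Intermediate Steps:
$w{\left(r \right)} = - 14 r$ ($w{\left(r \right)} = 2 r \left(-7\right) = - 14 r$)
$o = 18474$ ($o = 15071 + 3403 = 18474$)
$w{\left(D \right)} - o = \left(-14\right) \left(-13\right) - 18474 = 182 - 18474 = -18292$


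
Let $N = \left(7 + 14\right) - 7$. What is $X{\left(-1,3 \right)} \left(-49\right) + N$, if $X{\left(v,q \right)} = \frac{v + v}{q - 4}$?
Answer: $-84$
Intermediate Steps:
$X{\left(v,q \right)} = \frac{2 v}{-4 + q}$
$N = 14$ ($N = 21 - 7 = 14$)
$X{\left(-1,3 \right)} \left(-49\right) + N = 2 \left(-1\right) \frac{1}{-4 + 3} \left(-49\right) + 14 = 2 \left(-1\right) \frac{1}{-1} \left(-49\right) + 14 = 2 \left(-1\right) \left(-1\right) \left(-49\right) + 14 = 2 \left(-49\right) + 14 = -98 + 14 = -84$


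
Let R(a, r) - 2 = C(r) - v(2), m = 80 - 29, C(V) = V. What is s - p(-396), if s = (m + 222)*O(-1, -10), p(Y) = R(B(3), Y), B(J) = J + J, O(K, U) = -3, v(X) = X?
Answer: -423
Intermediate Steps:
B(J) = 2*J
m = 51
R(a, r) = r (R(a, r) = 2 + (r - 1*2) = 2 + (r - 2) = 2 + (-2 + r) = r)
p(Y) = Y
s = -819 (s = (51 + 222)*(-3) = 273*(-3) = -819)
s - p(-396) = -819 - 1*(-396) = -819 + 396 = -423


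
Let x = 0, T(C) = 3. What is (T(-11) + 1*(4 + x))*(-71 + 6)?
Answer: -455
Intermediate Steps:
(T(-11) + 1*(4 + x))*(-71 + 6) = (3 + 1*(4 + 0))*(-71 + 6) = (3 + 1*4)*(-65) = (3 + 4)*(-65) = 7*(-65) = -455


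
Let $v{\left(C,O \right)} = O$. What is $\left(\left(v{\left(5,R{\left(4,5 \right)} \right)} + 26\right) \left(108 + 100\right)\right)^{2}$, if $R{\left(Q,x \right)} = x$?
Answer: $41576704$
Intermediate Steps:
$\left(\left(v{\left(5,R{\left(4,5 \right)} \right)} + 26\right) \left(108 + 100\right)\right)^{2} = \left(\left(5 + 26\right) \left(108 + 100\right)\right)^{2} = \left(31 \cdot 208\right)^{2} = 6448^{2} = 41576704$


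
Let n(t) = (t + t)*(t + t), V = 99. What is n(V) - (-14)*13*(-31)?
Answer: 33562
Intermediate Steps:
n(t) = 4*t² (n(t) = (2*t)*(2*t) = 4*t²)
n(V) - (-14)*13*(-31) = 4*99² - (-14)*13*(-31) = 4*9801 - (-14)*(-403) = 39204 - 1*5642 = 39204 - 5642 = 33562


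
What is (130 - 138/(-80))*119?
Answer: 627011/40 ≈ 15675.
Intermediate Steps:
(130 - 138/(-80))*119 = (130 - 138*(-1/80))*119 = (130 + 69/40)*119 = (5269/40)*119 = 627011/40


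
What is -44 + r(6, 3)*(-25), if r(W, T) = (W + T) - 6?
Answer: -119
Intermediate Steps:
r(W, T) = -6 + T + W (r(W, T) = (T + W) - 6 = -6 + T + W)
-44 + r(6, 3)*(-25) = -44 + (-6 + 3 + 6)*(-25) = -44 + 3*(-25) = -44 - 75 = -119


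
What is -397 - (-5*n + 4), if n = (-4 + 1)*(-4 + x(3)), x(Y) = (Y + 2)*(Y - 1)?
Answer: -491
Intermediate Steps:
x(Y) = (-1 + Y)*(2 + Y) (x(Y) = (2 + Y)*(-1 + Y) = (-1 + Y)*(2 + Y))
n = -18 (n = (-4 + 1)*(-4 + (-2 + 3 + 3**2)) = -3*(-4 + (-2 + 3 + 9)) = -3*(-4 + 10) = -3*6 = -18)
-397 - (-5*n + 4) = -397 - (-5*(-18) + 4) = -397 - (90 + 4) = -397 - 1*94 = -397 - 94 = -491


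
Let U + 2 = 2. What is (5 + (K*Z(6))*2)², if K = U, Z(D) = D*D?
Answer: 25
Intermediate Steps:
Z(D) = D²
U = 0 (U = -2 + 2 = 0)
K = 0
(5 + (K*Z(6))*2)² = (5 + (0*6²)*2)² = (5 + (0*36)*2)² = (5 + 0*2)² = (5 + 0)² = 5² = 25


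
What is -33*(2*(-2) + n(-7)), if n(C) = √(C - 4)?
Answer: 132 - 33*I*√11 ≈ 132.0 - 109.45*I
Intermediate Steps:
n(C) = √(-4 + C)
-33*(2*(-2) + n(-7)) = -33*(2*(-2) + √(-4 - 7)) = -33*(-4 + √(-11)) = -33*(-4 + I*√11) = 132 - 33*I*√11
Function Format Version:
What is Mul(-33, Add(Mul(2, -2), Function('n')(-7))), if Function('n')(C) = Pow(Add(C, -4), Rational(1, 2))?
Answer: Add(132, Mul(-33, I, Pow(11, Rational(1, 2)))) ≈ Add(132.00, Mul(-109.45, I))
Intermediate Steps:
Function('n')(C) = Pow(Add(-4, C), Rational(1, 2))
Mul(-33, Add(Mul(2, -2), Function('n')(-7))) = Mul(-33, Add(Mul(2, -2), Pow(Add(-4, -7), Rational(1, 2)))) = Mul(-33, Add(-4, Pow(-11, Rational(1, 2)))) = Mul(-33, Add(-4, Mul(I, Pow(11, Rational(1, 2))))) = Add(132, Mul(-33, I, Pow(11, Rational(1, 2))))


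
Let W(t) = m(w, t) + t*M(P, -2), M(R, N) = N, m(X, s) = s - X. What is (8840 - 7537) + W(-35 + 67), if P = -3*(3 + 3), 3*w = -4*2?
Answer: 3821/3 ≈ 1273.7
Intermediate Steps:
w = -8/3 (w = (-4*2)/3 = (⅓)*(-8) = -8/3 ≈ -2.6667)
P = -18 (P = -3*6 = -18)
W(t) = 8/3 - t (W(t) = (t - 1*(-8/3)) + t*(-2) = (t + 8/3) - 2*t = (8/3 + t) - 2*t = 8/3 - t)
(8840 - 7537) + W(-35 + 67) = (8840 - 7537) + (8/3 - (-35 + 67)) = 1303 + (8/3 - 1*32) = 1303 + (8/3 - 32) = 1303 - 88/3 = 3821/3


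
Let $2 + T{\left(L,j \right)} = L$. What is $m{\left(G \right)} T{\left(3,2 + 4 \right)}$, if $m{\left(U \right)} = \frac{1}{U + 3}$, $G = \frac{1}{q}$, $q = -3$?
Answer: $\frac{3}{8} \approx 0.375$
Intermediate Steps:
$T{\left(L,j \right)} = -2 + L$
$G = - \frac{1}{3}$ ($G = \frac{1}{-3} = - \frac{1}{3} \approx -0.33333$)
$m{\left(U \right)} = \frac{1}{3 + U}$
$m{\left(G \right)} T{\left(3,2 + 4 \right)} = \frac{-2 + 3}{3 - \frac{1}{3}} = \frac{1}{\frac{8}{3}} \cdot 1 = \frac{3}{8} \cdot 1 = \frac{3}{8}$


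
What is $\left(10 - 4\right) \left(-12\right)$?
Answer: $-72$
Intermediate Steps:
$\left(10 - 4\right) \left(-12\right) = 6 \left(-12\right) = -72$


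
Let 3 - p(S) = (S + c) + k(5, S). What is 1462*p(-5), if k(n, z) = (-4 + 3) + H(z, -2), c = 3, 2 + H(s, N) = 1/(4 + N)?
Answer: 10965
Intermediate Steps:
H(s, N) = -2 + 1/(4 + N)
k(n, z) = -5/2 (k(n, z) = (-4 + 3) + (-7 - 2*(-2))/(4 - 2) = -1 + (-7 + 4)/2 = -1 + (½)*(-3) = -1 - 3/2 = -5/2)
p(S) = 5/2 - S (p(S) = 3 - ((S + 3) - 5/2) = 3 - ((3 + S) - 5/2) = 3 - (½ + S) = 3 + (-½ - S) = 5/2 - S)
1462*p(-5) = 1462*(5/2 - 1*(-5)) = 1462*(5/2 + 5) = 1462*(15/2) = 10965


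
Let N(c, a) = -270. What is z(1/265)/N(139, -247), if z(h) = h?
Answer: -1/71550 ≈ -1.3976e-5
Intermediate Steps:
z(1/265)/N(139, -247) = 1/(265*(-270)) = (1/265)*(-1/270) = -1/71550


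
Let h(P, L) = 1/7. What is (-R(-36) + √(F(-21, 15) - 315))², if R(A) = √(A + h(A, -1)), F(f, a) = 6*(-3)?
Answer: -2582/7 + 6*√65009/7 ≈ -150.31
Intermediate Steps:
h(P, L) = ⅐
F(f, a) = -18
R(A) = √(⅐ + A) (R(A) = √(A + ⅐) = √(⅐ + A))
(-R(-36) + √(F(-21, 15) - 315))² = (-√(7 + 49*(-36))/7 + √(-18 - 315))² = (-√(7 - 1764)/7 + √(-333))² = (-√(-1757)/7 + 3*I*√37)² = (-I*√1757/7 + 3*I*√37)² = (3*I*√37 - I*√1757/7)²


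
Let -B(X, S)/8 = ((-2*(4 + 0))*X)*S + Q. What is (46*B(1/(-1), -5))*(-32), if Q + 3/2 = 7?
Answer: -406272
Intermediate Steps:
Q = 11/2 (Q = -3/2 + 7 = 11/2 ≈ 5.5000)
B(X, S) = -44 + 64*S*X (B(X, S) = -8*(((-2*(4 + 0))*X)*S + 11/2) = -8*(((-2*4)*X)*S + 11/2) = -8*((-8*X)*S + 11/2) = -8*(-8*S*X + 11/2) = -8*(11/2 - 8*S*X) = -44 + 64*S*X)
(46*B(1/(-1), -5))*(-32) = (46*(-44 + 64*(-5)/(-1)))*(-32) = (46*(-44 + 64*(-5)*(-1)))*(-32) = (46*(-44 + 320))*(-32) = (46*276)*(-32) = 12696*(-32) = -406272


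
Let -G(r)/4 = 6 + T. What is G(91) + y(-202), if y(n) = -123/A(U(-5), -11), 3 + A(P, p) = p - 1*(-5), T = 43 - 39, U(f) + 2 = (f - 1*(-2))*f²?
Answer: -79/3 ≈ -26.333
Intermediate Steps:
U(f) = -2 + f²*(2 + f) (U(f) = -2 + (f - 1*(-2))*f² = -2 + (f + 2)*f² = -2 + (2 + f)*f² = -2 + f²*(2 + f))
T = 4
A(P, p) = 2 + p (A(P, p) = -3 + (p - 1*(-5)) = -3 + (p + 5) = -3 + (5 + p) = 2 + p)
y(n) = 41/3 (y(n) = -123/(2 - 11) = -123/(-9) = -123*(-⅑) = 41/3)
G(r) = -40 (G(r) = -4*(6 + 4) = -4*10 = -40)
G(91) + y(-202) = -40 + 41/3 = -79/3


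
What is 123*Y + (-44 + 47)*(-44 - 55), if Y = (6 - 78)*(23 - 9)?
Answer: -124281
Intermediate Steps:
Y = -1008 (Y = -72*14 = -1008)
123*Y + (-44 + 47)*(-44 - 55) = 123*(-1008) + (-44 + 47)*(-44 - 55) = -123984 + 3*(-99) = -123984 - 297 = -124281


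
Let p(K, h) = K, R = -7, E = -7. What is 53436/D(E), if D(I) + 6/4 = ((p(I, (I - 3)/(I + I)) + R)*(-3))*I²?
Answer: 35624/1371 ≈ 25.984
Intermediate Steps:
D(I) = -3/2 + I²*(21 - 3*I) (D(I) = -3/2 + ((I - 7)*(-3))*I² = -3/2 + ((-7 + I)*(-3))*I² = -3/2 + (21 - 3*I)*I² = -3/2 + I²*(21 - 3*I))
53436/D(E) = 53436/(-3/2 - 3*(-7)³ + 21*(-7)²) = 53436/(-3/2 - 3*(-343) + 21*49) = 53436/(-3/2 + 1029 + 1029) = 53436/(4113/2) = 53436*(2/4113) = 35624/1371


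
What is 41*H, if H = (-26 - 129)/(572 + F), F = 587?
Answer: -6355/1159 ≈ -5.4832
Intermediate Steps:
H = -155/1159 (H = (-26 - 129)/(572 + 587) = -155/1159 ≈ -0.13374)
41*H = 41*(-155/1159) = -6355/1159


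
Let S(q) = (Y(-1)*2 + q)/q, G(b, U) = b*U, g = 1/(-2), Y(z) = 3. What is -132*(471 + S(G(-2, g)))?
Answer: -63096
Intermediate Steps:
g = -1/2 ≈ -0.50000
G(b, U) = U*b
S(q) = (6 + q)/q (S(q) = (3*2 + q)/q = (6 + q)/q)
-132*(471 + S(G(-2, g))) = -132*(471 + (6 - 1/2*(-2))/((-1/2*(-2)))) = -132*(471 + (6 + 1)/1) = -132*(471 + 1*7) = -132*(471 + 7) = -132*478 = -63096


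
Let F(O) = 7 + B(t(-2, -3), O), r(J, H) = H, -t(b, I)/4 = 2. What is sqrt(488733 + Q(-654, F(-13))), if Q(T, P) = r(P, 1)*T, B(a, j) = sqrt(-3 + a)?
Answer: 3*sqrt(54231) ≈ 698.63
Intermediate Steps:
t(b, I) = -8 (t(b, I) = -4*2 = -8)
F(O) = 7 + I*sqrt(11) (F(O) = 7 + sqrt(-3 - 8) = 7 + sqrt(-11) = 7 + I*sqrt(11))
Q(T, P) = T (Q(T, P) = 1*T = T)
sqrt(488733 + Q(-654, F(-13))) = sqrt(488733 - 654) = sqrt(488079) = 3*sqrt(54231)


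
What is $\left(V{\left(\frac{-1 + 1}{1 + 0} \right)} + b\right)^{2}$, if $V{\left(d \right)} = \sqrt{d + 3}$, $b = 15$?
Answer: $\left(15 + \sqrt{3}\right)^{2} \approx 279.96$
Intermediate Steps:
$V{\left(d \right)} = \sqrt{3 + d}$
$\left(V{\left(\frac{-1 + 1}{1 + 0} \right)} + b\right)^{2} = \left(\sqrt{3 + \frac{-1 + 1}{1 + 0}} + 15\right)^{2} = \left(\sqrt{3 + \frac{0}{1}} + 15\right)^{2} = \left(\sqrt{3 + 0 \cdot 1} + 15\right)^{2} = \left(\sqrt{3 + 0} + 15\right)^{2} = \left(\sqrt{3} + 15\right)^{2} = \left(15 + \sqrt{3}\right)^{2}$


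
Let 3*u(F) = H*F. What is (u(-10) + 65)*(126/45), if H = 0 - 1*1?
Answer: 574/3 ≈ 191.33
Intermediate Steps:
H = -1 (H = 0 - 1 = -1)
u(F) = -F/3 (u(F) = (-F)/3 = -F/3)
(u(-10) + 65)*(126/45) = (-1/3*(-10) + 65)*(126/45) = (10/3 + 65)*(126*(1/45)) = (205/3)*(14/5) = 574/3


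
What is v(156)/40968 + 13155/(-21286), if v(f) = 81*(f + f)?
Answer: -13809/12111734 ≈ -0.0011401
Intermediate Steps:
v(f) = 162*f (v(f) = 81*(2*f) = 162*f)
v(156)/40968 + 13155/(-21286) = (162*156)/40968 + 13155/(-21286) = 25272*(1/40968) + 13155*(-1/21286) = 351/569 - 13155/21286 = -13809/12111734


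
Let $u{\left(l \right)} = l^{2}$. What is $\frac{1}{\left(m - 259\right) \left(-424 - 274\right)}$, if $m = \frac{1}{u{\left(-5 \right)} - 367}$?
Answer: $\frac{171}{30914071} \approx 5.5315 \cdot 10^{-6}$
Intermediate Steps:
$m = - \frac{1}{342}$ ($m = \frac{1}{\left(-5\right)^{2} - 367} = \frac{1}{25 - 367} = \frac{1}{-342} = - \frac{1}{342} \approx -0.002924$)
$\frac{1}{\left(m - 259\right) \left(-424 - 274\right)} = \frac{1}{\left(- \frac{1}{342} - 259\right) \left(-424 - 274\right)} = \frac{1}{\left(- \frac{88579}{342}\right) \left(-424 - 274\right)} = - \frac{342}{88579 \left(-698\right)} = \left(- \frac{342}{88579}\right) \left(- \frac{1}{698}\right) = \frac{171}{30914071}$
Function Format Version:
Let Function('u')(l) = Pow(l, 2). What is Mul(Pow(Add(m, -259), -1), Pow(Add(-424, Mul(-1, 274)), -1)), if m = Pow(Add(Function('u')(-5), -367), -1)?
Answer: Rational(171, 30914071) ≈ 5.5315e-6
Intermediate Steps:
m = Rational(-1, 342) (m = Pow(Add(Pow(-5, 2), -367), -1) = Pow(Add(25, -367), -1) = Pow(-342, -1) = Rational(-1, 342) ≈ -0.0029240)
Mul(Pow(Add(m, -259), -1), Pow(Add(-424, Mul(-1, 274)), -1)) = Mul(Pow(Add(Rational(-1, 342), -259), -1), Pow(Add(-424, Mul(-1, 274)), -1)) = Mul(Pow(Rational(-88579, 342), -1), Pow(Add(-424, -274), -1)) = Mul(Rational(-342, 88579), Pow(-698, -1)) = Mul(Rational(-342, 88579), Rational(-1, 698)) = Rational(171, 30914071)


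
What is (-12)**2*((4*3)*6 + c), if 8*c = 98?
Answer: 12132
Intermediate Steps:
c = 49/4 (c = (1/8)*98 = 49/4 ≈ 12.250)
(-12)**2*((4*3)*6 + c) = (-12)**2*((4*3)*6 + 49/4) = 144*(12*6 + 49/4) = 144*(72 + 49/4) = 144*(337/4) = 12132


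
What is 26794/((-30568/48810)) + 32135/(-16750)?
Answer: -273836073721/6400175 ≈ -42786.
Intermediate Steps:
26794/((-30568/48810)) + 32135/(-16750) = 26794/((-30568*1/48810)) + 32135*(-1/16750) = 26794/(-15284/24405) - 6427/3350 = 26794*(-24405/15284) - 6427/3350 = -326953785/7642 - 6427/3350 = -273836073721/6400175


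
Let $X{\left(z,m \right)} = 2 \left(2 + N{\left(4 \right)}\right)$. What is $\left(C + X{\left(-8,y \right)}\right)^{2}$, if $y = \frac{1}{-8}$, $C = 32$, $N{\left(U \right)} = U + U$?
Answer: $2704$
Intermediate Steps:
$N{\left(U \right)} = 2 U$
$y = - \frac{1}{8} \approx -0.125$
$X{\left(z,m \right)} = 20$ ($X{\left(z,m \right)} = 2 \left(2 + 2 \cdot 4\right) = 2 \left(2 + 8\right) = 2 \cdot 10 = 20$)
$\left(C + X{\left(-8,y \right)}\right)^{2} = \left(32 + 20\right)^{2} = 52^{2} = 2704$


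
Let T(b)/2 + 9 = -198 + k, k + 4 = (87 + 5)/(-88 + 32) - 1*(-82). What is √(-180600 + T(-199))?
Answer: I*√8862203/7 ≈ 425.28*I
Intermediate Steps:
k = 1069/14 (k = -4 + ((87 + 5)/(-88 + 32) - 1*(-82)) = -4 + (92/(-56) + 82) = -4 + (92*(-1/56) + 82) = -4 + (-23/14 + 82) = -4 + 1125/14 = 1069/14 ≈ 76.357)
T(b) = -1829/7 (T(b) = -18 + 2*(-198 + 1069/14) = -18 + 2*(-1703/14) = -18 - 1703/7 = -1829/7)
√(-180600 + T(-199)) = √(-180600 - 1829/7) = √(-1266029/7) = I*√8862203/7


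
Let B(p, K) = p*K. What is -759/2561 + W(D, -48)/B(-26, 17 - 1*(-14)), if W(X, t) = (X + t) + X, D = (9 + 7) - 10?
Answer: -19983/79391 ≈ -0.25170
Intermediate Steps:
B(p, K) = K*p
D = 6 (D = 16 - 10 = 6)
W(X, t) = t + 2*X
-759/2561 + W(D, -48)/B(-26, 17 - 1*(-14)) = -759/2561 + (-48 + 2*6)/(((17 - 1*(-14))*(-26))) = -759*1/2561 + (-48 + 12)/(((17 + 14)*(-26))) = -759/2561 - 36/(31*(-26)) = -759/2561 - 36/(-806) = -759/2561 - 36*(-1/806) = -759/2561 + 18/403 = -19983/79391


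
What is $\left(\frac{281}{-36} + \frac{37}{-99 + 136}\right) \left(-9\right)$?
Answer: $\frac{245}{4} \approx 61.25$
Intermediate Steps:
$\left(\frac{281}{-36} + \frac{37}{-99 + 136}\right) \left(-9\right) = \left(281 \left(- \frac{1}{36}\right) + \frac{37}{37}\right) \left(-9\right) = \left(- \frac{281}{36} + 37 \cdot \frac{1}{37}\right) \left(-9\right) = \left(- \frac{281}{36} + 1\right) \left(-9\right) = \left(- \frac{245}{36}\right) \left(-9\right) = \frac{245}{4}$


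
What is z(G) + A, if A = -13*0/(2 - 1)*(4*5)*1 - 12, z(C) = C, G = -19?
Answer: -31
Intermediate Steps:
A = -12 (A = -13*0/1*20*1 - 12 = -13*1*0*20 - 12 = -0*20 - 12 = -13*0 - 12 = 0 - 12 = -12)
z(G) + A = -19 - 12 = -31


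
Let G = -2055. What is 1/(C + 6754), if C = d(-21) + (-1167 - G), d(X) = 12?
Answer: 1/7654 ≈ 0.00013065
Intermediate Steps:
C = 900 (C = 12 + (-1167 - 1*(-2055)) = 12 + (-1167 + 2055) = 12 + 888 = 900)
1/(C + 6754) = 1/(900 + 6754) = 1/7654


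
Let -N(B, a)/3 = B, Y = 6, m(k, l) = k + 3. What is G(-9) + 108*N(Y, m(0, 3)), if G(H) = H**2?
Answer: -1863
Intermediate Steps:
m(k, l) = 3 + k
N(B, a) = -3*B
G(-9) + 108*N(Y, m(0, 3)) = (-9)**2 + 108*(-3*6) = 81 + 108*(-18) = 81 - 1944 = -1863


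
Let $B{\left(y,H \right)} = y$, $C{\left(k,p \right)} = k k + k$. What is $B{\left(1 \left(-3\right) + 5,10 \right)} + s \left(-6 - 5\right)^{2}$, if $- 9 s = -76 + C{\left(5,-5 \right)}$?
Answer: $\frac{5584}{9} \approx 620.44$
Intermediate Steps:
$C{\left(k,p \right)} = k + k^{2}$ ($C{\left(k,p \right)} = k^{2} + k = k + k^{2}$)
$s = \frac{46}{9}$ ($s = - \frac{-76 + 5 \left(1 + 5\right)}{9} = - \frac{-76 + 5 \cdot 6}{9} = - \frac{-76 + 30}{9} = \left(- \frac{1}{9}\right) \left(-46\right) = \frac{46}{9} \approx 5.1111$)
$B{\left(1 \left(-3\right) + 5,10 \right)} + s \left(-6 - 5\right)^{2} = \left(1 \left(-3\right) + 5\right) + \frac{46 \left(-6 - 5\right)^{2}}{9} = \left(-3 + 5\right) + \frac{46 \left(-11\right)^{2}}{9} = 2 + \frac{46}{9} \cdot 121 = 2 + \frac{5566}{9} = \frac{5584}{9}$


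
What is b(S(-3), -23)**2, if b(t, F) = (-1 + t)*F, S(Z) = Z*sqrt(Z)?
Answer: -13754 + 3174*I*sqrt(3) ≈ -13754.0 + 5497.5*I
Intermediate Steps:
S(Z) = Z**(3/2)
b(t, F) = F*(-1 + t)
b(S(-3), -23)**2 = (-23*(-1 + (-3)**(3/2)))**2 = (-23*(-1 - 3*I*sqrt(3)))**2 = (23 + 69*I*sqrt(3))**2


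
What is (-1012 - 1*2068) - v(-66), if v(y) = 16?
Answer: -3096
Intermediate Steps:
(-1012 - 1*2068) - v(-66) = (-1012 - 1*2068) - 1*16 = (-1012 - 2068) - 16 = -3080 - 16 = -3096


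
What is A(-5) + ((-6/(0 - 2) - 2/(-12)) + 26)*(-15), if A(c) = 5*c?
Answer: -925/2 ≈ -462.50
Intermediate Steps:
A(-5) + ((-6/(0 - 2) - 2/(-12)) + 26)*(-15) = 5*(-5) + ((-6/(0 - 2) - 2/(-12)) + 26)*(-15) = -25 + ((-6/(-2) - 2*(-1/12)) + 26)*(-15) = -25 + ((-6*(-1/2) + 1/6) + 26)*(-15) = -25 + ((3 + 1/6) + 26)*(-15) = -25 + (19/6 + 26)*(-15) = -25 + (175/6)*(-15) = -25 - 875/2 = -925/2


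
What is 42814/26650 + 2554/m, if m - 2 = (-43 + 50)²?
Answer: 35123807/679575 ≈ 51.685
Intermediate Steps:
m = 51 (m = 2 + (-43 + 50)² = 2 + 7² = 2 + 49 = 51)
42814/26650 + 2554/m = 42814/26650 + 2554/51 = 42814*(1/26650) + 2554*(1/51) = 21407/13325 + 2554/51 = 35123807/679575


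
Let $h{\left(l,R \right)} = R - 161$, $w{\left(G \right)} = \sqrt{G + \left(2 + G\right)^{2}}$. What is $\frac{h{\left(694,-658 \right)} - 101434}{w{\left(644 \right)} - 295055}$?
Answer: $\frac{6034051783}{17411407013} + \frac{1840554 \sqrt{1290}}{87057035065} \approx 0.34732$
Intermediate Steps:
$h{\left(l,R \right)} = -161 + R$
$\frac{h{\left(694,-658 \right)} - 101434}{w{\left(644 \right)} - 295055} = \frac{\left(-161 - 658\right) - 101434}{\sqrt{644 + \left(2 + 644\right)^{2}} - 295055} = \frac{-819 - 101434}{\sqrt{644 + 646^{2}} - 295055} = - \frac{102253}{\sqrt{644 + 417316} - 295055} = - \frac{102253}{\sqrt{417960} - 295055} = - \frac{102253}{18 \sqrt{1290} - 295055} = - \frac{102253}{-295055 + 18 \sqrt{1290}}$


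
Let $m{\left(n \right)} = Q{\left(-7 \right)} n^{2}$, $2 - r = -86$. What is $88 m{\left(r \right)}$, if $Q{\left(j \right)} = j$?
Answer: $-4770304$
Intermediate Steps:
$r = 88$ ($r = 2 - -86 = 2 + 86 = 88$)
$m{\left(n \right)} = - 7 n^{2}$
$88 m{\left(r \right)} = 88 \left(- 7 \cdot 88^{2}\right) = 88 \left(\left(-7\right) 7744\right) = 88 \left(-54208\right) = -4770304$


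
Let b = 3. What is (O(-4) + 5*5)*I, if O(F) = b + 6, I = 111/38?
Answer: 1887/19 ≈ 99.316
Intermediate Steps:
I = 111/38 (I = 111*(1/38) = 111/38 ≈ 2.9211)
O(F) = 9 (O(F) = 3 + 6 = 9)
(O(-4) + 5*5)*I = (9 + 5*5)*(111/38) = (9 + 25)*(111/38) = 34*(111/38) = 1887/19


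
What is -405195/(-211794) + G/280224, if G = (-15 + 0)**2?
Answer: 2103574395/1099069664 ≈ 1.9140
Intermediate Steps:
G = 225 (G = (-15)**2 = 225)
-405195/(-211794) + G/280224 = -405195/(-211794) + 225/280224 = -405195*(-1/211794) + 225*(1/280224) = 135065/70598 + 25/31136 = 2103574395/1099069664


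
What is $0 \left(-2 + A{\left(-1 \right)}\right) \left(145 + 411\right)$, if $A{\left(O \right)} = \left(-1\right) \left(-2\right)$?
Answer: $0$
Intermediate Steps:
$A{\left(O \right)} = 2$
$0 \left(-2 + A{\left(-1 \right)}\right) \left(145 + 411\right) = 0 \left(-2 + 2\right) \left(145 + 411\right) = 0 \cdot 0 \cdot 556 = 0 \cdot 556 = 0$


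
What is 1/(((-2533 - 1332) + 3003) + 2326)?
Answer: 1/1464 ≈ 0.00068306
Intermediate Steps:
1/(((-2533 - 1332) + 3003) + 2326) = 1/((-3865 + 3003) + 2326) = 1/(-862 + 2326) = 1/1464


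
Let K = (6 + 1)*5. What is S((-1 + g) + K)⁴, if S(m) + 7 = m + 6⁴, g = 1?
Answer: 3072924856576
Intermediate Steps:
K = 35 (K = 7*5 = 35)
S(m) = 1289 + m (S(m) = -7 + (m + 6⁴) = -7 + (m + 1296) = -7 + (1296 + m) = 1289 + m)
S((-1 + g) + K)⁴ = (1289 + ((-1 + 1) + 35))⁴ = (1289 + (0 + 35))⁴ = (1289 + 35)⁴ = 1324⁴ = 3072924856576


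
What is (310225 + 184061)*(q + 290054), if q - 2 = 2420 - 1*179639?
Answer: 55773749382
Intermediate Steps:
q = -177217 (q = 2 + (2420 - 1*179639) = 2 + (2420 - 179639) = 2 - 177219 = -177217)
(310225 + 184061)*(q + 290054) = (310225 + 184061)*(-177217 + 290054) = 494286*112837 = 55773749382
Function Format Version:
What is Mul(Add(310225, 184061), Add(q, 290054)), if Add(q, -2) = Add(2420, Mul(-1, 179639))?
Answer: 55773749382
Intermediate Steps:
q = -177217 (q = Add(2, Add(2420, Mul(-1, 179639))) = Add(2, Add(2420, -179639)) = Add(2, -177219) = -177217)
Mul(Add(310225, 184061), Add(q, 290054)) = Mul(Add(310225, 184061), Add(-177217, 290054)) = Mul(494286, 112837) = 55773749382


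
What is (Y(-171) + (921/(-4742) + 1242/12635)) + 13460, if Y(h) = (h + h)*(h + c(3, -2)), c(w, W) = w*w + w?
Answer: 4064519555189/59915170 ≈ 67838.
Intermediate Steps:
c(w, W) = w + w² (c(w, W) = w² + w = w + w²)
Y(h) = 2*h*(12 + h) (Y(h) = (h + h)*(h + 3*(1 + 3)) = (2*h)*(h + 3*4) = (2*h)*(h + 12) = (2*h)*(12 + h) = 2*h*(12 + h))
(Y(-171) + (921/(-4742) + 1242/12635)) + 13460 = (2*(-171)*(12 - 171) + (921/(-4742) + 1242/12635)) + 13460 = (2*(-171)*(-159) + (921*(-1/4742) + 1242*(1/12635))) + 13460 = (54378 + (-921/4742 + 1242/12635)) + 13460 = (54378 - 5747271/59915170) + 13460 = 3258061366989/59915170 + 13460 = 4064519555189/59915170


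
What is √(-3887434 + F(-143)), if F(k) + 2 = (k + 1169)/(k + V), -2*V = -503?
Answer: 2*I*√45763757130/217 ≈ 1971.7*I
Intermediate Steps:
V = 503/2 (V = -½*(-503) = 503/2 ≈ 251.50)
F(k) = -2 + (1169 + k)/(503/2 + k) (F(k) = -2 + (k + 1169)/(k + 503/2) = -2 + (1169 + k)/(503/2 + k))
√(-3887434 + F(-143)) = √(-3887434 + 2*(666 - 1*(-143))/(503 + 2*(-143))) = √(-3887434 + 2*(666 + 143)/(503 - 286)) = √(-3887434 + 2*809/217) = √(-3887434 + 2*(1/217)*809) = √(-3887434 + 1618/217) = √(-843571560/217) = 2*I*√45763757130/217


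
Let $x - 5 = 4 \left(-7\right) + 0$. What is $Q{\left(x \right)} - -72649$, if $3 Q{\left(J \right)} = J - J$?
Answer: $72649$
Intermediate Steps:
$x = -23$ ($x = 5 + \left(4 \left(-7\right) + 0\right) = 5 + \left(-28 + 0\right) = 5 - 28 = -23$)
$Q{\left(J \right)} = 0$ ($Q{\left(J \right)} = \frac{J - J}{3} = \frac{1}{3} \cdot 0 = 0$)
$Q{\left(x \right)} - -72649 = 0 - -72649 = 0 + 72649 = 72649$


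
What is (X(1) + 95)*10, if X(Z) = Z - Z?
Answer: 950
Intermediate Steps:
X(Z) = 0
(X(1) + 95)*10 = (0 + 95)*10 = 95*10 = 950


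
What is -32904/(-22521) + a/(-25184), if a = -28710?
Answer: 245872041/94528144 ≈ 2.6010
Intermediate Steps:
-32904/(-22521) + a/(-25184) = -32904/(-22521) - 28710/(-25184) = -32904*(-1/22521) - 28710*(-1/25184) = 10968/7507 + 14355/12592 = 245872041/94528144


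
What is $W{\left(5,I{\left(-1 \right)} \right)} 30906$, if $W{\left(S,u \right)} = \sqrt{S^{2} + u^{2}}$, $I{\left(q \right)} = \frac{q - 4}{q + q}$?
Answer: $77265 \sqrt{5} \approx 1.7277 \cdot 10^{5}$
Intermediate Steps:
$I{\left(q \right)} = \frac{-4 + q}{2 q}$
$W{\left(5,I{\left(-1 \right)} \right)} 30906 = \sqrt{5^{2} + \left(\frac{-4 - 1}{2 \left(-1\right)}\right)^{2}} \cdot 30906 = \sqrt{25 + \left(\frac{1}{2} \left(-1\right) \left(-5\right)\right)^{2}} \cdot 30906 = \sqrt{25 + \left(\frac{5}{2}\right)^{2}} \cdot 30906 = \sqrt{25 + \frac{25}{4}} \cdot 30906 = \sqrt{\frac{125}{4}} \cdot 30906 = \frac{5 \sqrt{5}}{2} \cdot 30906 = 77265 \sqrt{5}$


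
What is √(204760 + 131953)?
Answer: √336713 ≈ 580.27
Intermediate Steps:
√(204760 + 131953) = √336713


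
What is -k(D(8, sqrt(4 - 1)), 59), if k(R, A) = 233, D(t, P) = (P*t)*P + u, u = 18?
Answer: -233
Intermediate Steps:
D(t, P) = 18 + t*P**2 (D(t, P) = (P*t)*P + 18 = t*P**2 + 18 = 18 + t*P**2)
-k(D(8, sqrt(4 - 1)), 59) = -1*233 = -233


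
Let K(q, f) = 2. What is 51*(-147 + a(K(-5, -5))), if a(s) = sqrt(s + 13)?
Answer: -7497 + 51*sqrt(15) ≈ -7299.5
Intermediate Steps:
a(s) = sqrt(13 + s)
51*(-147 + a(K(-5, -5))) = 51*(-147 + sqrt(13 + 2)) = 51*(-147 + sqrt(15)) = -7497 + 51*sqrt(15)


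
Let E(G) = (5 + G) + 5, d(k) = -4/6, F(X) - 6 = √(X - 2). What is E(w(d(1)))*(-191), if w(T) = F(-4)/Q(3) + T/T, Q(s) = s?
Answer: -2483 - 191*I*√6/3 ≈ -2483.0 - 155.95*I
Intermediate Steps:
F(X) = 6 + √(-2 + X) (F(X) = 6 + √(X - 2) = 6 + √(-2 + X))
d(k) = -⅔ (d(k) = -4*⅙ = -⅔)
w(T) = 3 + I*√6/3 (w(T) = (6 + √(-2 - 4))/3 + T/T = (6 + √(-6))*(⅓) + 1 = (6 + I*√6)*(⅓) + 1 = (2 + I*√6/3) + 1 = 3 + I*√6/3)
E(G) = 10 + G
E(w(d(1)))*(-191) = (10 + (3 + I*√6/3))*(-191) = (13 + I*√6/3)*(-191) = -2483 - 191*I*√6/3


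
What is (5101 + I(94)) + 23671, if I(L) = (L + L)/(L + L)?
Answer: 28773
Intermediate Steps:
I(L) = 1 (I(L) = (2*L)/((2*L)) = (2*L)*(1/(2*L)) = 1)
(5101 + I(94)) + 23671 = (5101 + 1) + 23671 = 5102 + 23671 = 28773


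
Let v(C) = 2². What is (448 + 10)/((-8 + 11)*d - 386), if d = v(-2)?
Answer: -229/187 ≈ -1.2246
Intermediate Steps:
v(C) = 4
d = 4
(448 + 10)/((-8 + 11)*d - 386) = (448 + 10)/((-8 + 11)*4 - 386) = 458/(3*4 - 386) = 458/(12 - 386) = 458/(-374) = 458*(-1/374) = -229/187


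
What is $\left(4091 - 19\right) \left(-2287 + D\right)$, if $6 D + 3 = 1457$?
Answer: $- \frac{24977648}{3} \approx -8.3259 \cdot 10^{6}$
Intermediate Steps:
$D = \frac{727}{3}$ ($D = - \frac{1}{2} + \frac{1}{6} \cdot 1457 = - \frac{1}{2} + \frac{1457}{6} = \frac{727}{3} \approx 242.33$)
$\left(4091 - 19\right) \left(-2287 + D\right) = \left(4091 - 19\right) \left(-2287 + \frac{727}{3}\right) = 4072 \left(- \frac{6134}{3}\right) = - \frac{24977648}{3}$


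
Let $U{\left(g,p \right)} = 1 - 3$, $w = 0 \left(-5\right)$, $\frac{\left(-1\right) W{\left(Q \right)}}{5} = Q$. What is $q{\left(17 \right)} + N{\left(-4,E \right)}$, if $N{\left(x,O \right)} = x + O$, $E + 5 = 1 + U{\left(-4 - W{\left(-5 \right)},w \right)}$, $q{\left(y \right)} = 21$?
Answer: $11$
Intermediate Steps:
$W{\left(Q \right)} = - 5 Q$
$w = 0$
$U{\left(g,p \right)} = -2$ ($U{\left(g,p \right)} = 1 - 3 = -2$)
$E = -6$ ($E = -5 + \left(1 - 2\right) = -5 - 1 = -6$)
$N{\left(x,O \right)} = O + x$
$q{\left(17 \right)} + N{\left(-4,E \right)} = 21 - 10 = 11$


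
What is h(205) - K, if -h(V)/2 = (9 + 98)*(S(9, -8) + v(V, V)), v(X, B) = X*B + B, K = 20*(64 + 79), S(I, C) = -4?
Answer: -9039224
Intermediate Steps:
K = 2860 (K = 20*143 = 2860)
v(X, B) = B + B*X (v(X, B) = B*X + B = B + B*X)
h(V) = 856 - 214*V*(1 + V) (h(V) = -2*(9 + 98)*(-4 + V*(1 + V)) = -214*(-4 + V*(1 + V)) = -2*(-428 + 107*V*(1 + V)) = 856 - 214*V*(1 + V))
h(205) - K = (856 - 214*205*(1 + 205)) - 1*2860 = (856 - 214*205*206) - 2860 = (856 - 9037220) - 2860 = -9036364 - 2860 = -9039224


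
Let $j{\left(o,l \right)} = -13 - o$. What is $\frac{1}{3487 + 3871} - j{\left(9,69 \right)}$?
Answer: $\frac{161877}{7358} \approx 22.0$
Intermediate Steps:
$\frac{1}{3487 + 3871} - j{\left(9,69 \right)} = \frac{1}{3487 + 3871} - \left(-13 - 9\right) = \frac{1}{7358} - \left(-13 - 9\right) = \frac{1}{7358} - -22 = \frac{1}{7358} + 22 = \frac{161877}{7358}$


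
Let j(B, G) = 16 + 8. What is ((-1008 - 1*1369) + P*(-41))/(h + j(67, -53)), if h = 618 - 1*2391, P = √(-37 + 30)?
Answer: 2377/1749 + 41*I*√7/1749 ≈ 1.3591 + 0.062022*I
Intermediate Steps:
j(B, G) = 24
P = I*√7 (P = √(-7) = I*√7 ≈ 2.6458*I)
h = -1773 (h = 618 - 2391 = -1773)
((-1008 - 1*1369) + P*(-41))/(h + j(67, -53)) = ((-1008 - 1*1369) + (I*√7)*(-41))/(-1773 + 24) = ((-1008 - 1369) - 41*I*√7)/(-1749) = (-2377 - 41*I*√7)*(-1/1749) = 2377/1749 + 41*I*√7/1749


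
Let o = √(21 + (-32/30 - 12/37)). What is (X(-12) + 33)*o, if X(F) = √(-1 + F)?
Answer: √6040065*(33 + I*√13)/555 ≈ 146.13 + 15.966*I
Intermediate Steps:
o = √6040065/555 (o = √(21 + (-32*1/30 - 12*1/37)) = √(21 + (-16/15 - 12/37)) = √(21 - 772/555) = √(10883/555) = √6040065/555 ≈ 4.4282)
(X(-12) + 33)*o = (√(-1 - 12) + 33)*(√6040065/555) = (√(-13) + 33)*(√6040065/555) = (I*√13 + 33)*(√6040065/555) = (33 + I*√13)*(√6040065/555) = √6040065*(33 + I*√13)/555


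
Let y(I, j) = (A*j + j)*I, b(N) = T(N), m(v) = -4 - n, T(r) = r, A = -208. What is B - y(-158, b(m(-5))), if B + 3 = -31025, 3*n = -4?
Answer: 56188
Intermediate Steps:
n = -4/3 (n = (⅓)*(-4) = -4/3 ≈ -1.3333)
m(v) = -8/3 (m(v) = -4 - 1*(-4/3) = -4 + 4/3 = -8/3)
B = -31028 (B = -3 - 31025 = -31028)
b(N) = N
y(I, j) = -207*I*j (y(I, j) = (-208*j + j)*I = (-207*j)*I = -207*I*j)
B - y(-158, b(m(-5))) = -31028 - (-207)*(-158)*(-8)/3 = -31028 - 1*(-87216) = -31028 + 87216 = 56188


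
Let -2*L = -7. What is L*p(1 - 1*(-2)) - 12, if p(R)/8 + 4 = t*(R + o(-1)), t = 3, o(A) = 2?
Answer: 296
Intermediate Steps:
L = 7/2 (L = -1/2*(-7) = 7/2 ≈ 3.5000)
p(R) = 16 + 24*R (p(R) = -32 + 8*(3*(R + 2)) = -32 + 8*(3*(2 + R)) = -32 + 8*(6 + 3*R) = -32 + (48 + 24*R) = 16 + 24*R)
L*p(1 - 1*(-2)) - 12 = 7*(16 + 24*(1 - 1*(-2)))/2 - 12 = 7*(16 + 24*(1 + 2))/2 - 12 = 7*(16 + 24*3)/2 - 12 = 7*(16 + 72)/2 - 12 = (7/2)*88 - 12 = 308 - 12 = 296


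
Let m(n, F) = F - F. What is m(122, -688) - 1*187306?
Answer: -187306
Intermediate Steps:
m(n, F) = 0
m(122, -688) - 1*187306 = 0 - 1*187306 = 0 - 187306 = -187306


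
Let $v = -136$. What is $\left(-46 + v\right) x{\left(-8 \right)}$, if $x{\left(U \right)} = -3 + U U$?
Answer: $-11102$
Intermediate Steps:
$x{\left(U \right)} = -3 + U^{2}$
$\left(-46 + v\right) x{\left(-8 \right)} = \left(-46 - 136\right) \left(-3 + \left(-8\right)^{2}\right) = - 182 \left(-3 + 64\right) = \left(-182\right) 61 = -11102$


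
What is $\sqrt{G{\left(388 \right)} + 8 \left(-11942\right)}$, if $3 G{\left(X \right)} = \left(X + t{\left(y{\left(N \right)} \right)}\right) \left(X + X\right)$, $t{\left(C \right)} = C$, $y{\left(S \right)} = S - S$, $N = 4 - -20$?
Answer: $\frac{4 \sqrt{2715}}{3} \approx 69.474$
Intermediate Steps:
$N = 24$ ($N = 4 + 20 = 24$)
$y{\left(S \right)} = 0$
$G{\left(X \right)} = \frac{2 X^{2}}{3}$ ($G{\left(X \right)} = \frac{\left(X + 0\right) \left(X + X\right)}{3} = \frac{X 2 X}{3} = \frac{2 X^{2}}{3}$)
$\sqrt{G{\left(388 \right)} + 8 \left(-11942\right)} = \sqrt{\frac{2 \cdot 388^{2}}{3} + 8 \left(-11942\right)} = \sqrt{\frac{2}{3} \cdot 150544 - 95536} = \sqrt{\frac{301088}{3} - 95536} = \sqrt{\frac{14480}{3}} = \frac{4 \sqrt{2715}}{3}$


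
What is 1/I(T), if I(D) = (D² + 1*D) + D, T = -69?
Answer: 1/4623 ≈ 0.00021631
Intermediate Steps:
I(D) = D² + 2*D (I(D) = (D² + D) + D = (D + D²) + D = D² + 2*D)
1/I(T) = 1/(-69*(2 - 69)) = 1/(-69*(-67)) = 1/4623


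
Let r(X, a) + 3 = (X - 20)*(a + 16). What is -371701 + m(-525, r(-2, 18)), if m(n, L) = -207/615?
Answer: -76198774/205 ≈ -3.7170e+5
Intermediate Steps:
r(X, a) = -3 + (-20 + X)*(16 + a) (r(X, a) = -3 + (X - 20)*(a + 16) = -3 + (-20 + X)*(16 + a))
m(n, L) = -69/205 (m(n, L) = -207*1/615 = -69/205)
-371701 + m(-525, r(-2, 18)) = -371701 - 69/205 = -76198774/205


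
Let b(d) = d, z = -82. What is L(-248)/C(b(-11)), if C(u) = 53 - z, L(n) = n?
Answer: -248/135 ≈ -1.8370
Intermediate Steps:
C(u) = 135 (C(u) = 53 - 1*(-82) = 53 + 82 = 135)
L(-248)/C(b(-11)) = -248/135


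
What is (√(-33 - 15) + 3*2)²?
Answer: -12 + 48*I*√3 ≈ -12.0 + 83.138*I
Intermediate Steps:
(√(-33 - 15) + 3*2)² = (√(-48) + 6)² = (4*I*√3 + 6)² = (6 + 4*I*√3)²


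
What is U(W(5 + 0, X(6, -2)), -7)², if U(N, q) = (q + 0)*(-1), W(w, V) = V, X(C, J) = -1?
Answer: 49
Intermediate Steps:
U(N, q) = -q (U(N, q) = q*(-1) = -q)
U(W(5 + 0, X(6, -2)), -7)² = (-1*(-7))² = 7² = 49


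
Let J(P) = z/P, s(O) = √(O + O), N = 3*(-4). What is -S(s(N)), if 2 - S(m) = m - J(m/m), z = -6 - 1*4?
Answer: 8 + 2*I*√6 ≈ 8.0 + 4.899*I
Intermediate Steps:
z = -10 (z = -6 - 4 = -10)
N = -12
s(O) = √2*√O (s(O) = √(2*O) = √2*√O)
J(P) = -10/P
S(m) = -8 - m (S(m) = 2 - (m - (-10)/(m/m)) = 2 - (m - (-10)/1) = 2 - (m - (-10)) = 2 - (m - 1*(-10)) = 2 - (m + 10) = 2 - (10 + m) = 2 + (-10 - m) = -8 - m)
-S(s(N)) = -(-8 - √2*√(-12)) = -(-8 - √2*2*I*√3) = -(-8 - 2*I*√6) = 8 + 2*I*√6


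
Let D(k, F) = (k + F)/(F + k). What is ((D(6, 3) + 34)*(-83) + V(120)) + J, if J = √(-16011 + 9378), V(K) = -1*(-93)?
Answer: -2812 + 3*I*√737 ≈ -2812.0 + 81.443*I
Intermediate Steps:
D(k, F) = 1 (D(k, F) = (F + k)/(F + k) = 1)
V(K) = 93
J = 3*I*√737 (J = √(-6633) = 3*I*√737 ≈ 81.443*I)
((D(6, 3) + 34)*(-83) + V(120)) + J = ((1 + 34)*(-83) + 93) + 3*I*√737 = (35*(-83) + 93) + 3*I*√737 = (-2905 + 93) + 3*I*√737 = -2812 + 3*I*√737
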